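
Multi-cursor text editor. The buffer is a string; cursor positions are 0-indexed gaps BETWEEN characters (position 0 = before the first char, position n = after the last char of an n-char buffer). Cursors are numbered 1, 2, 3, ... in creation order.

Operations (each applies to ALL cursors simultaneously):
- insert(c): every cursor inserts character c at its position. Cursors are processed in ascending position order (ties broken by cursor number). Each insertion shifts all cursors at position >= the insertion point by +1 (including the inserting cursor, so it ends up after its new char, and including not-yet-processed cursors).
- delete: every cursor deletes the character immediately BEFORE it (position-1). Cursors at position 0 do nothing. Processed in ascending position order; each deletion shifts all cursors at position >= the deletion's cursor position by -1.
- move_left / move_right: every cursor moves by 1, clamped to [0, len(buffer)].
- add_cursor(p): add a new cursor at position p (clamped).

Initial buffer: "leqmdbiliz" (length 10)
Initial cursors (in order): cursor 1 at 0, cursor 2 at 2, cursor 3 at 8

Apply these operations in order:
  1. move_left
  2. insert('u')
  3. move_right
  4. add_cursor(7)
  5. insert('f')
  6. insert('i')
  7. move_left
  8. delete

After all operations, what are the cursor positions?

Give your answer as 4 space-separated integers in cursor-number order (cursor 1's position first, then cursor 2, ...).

Answer: 2 5 14 9

Derivation:
After op 1 (move_left): buffer="leqmdbiliz" (len 10), cursors c1@0 c2@1 c3@7, authorship ..........
After op 2 (insert('u')): buffer="ulueqmdbiuliz" (len 13), cursors c1@1 c2@3 c3@10, authorship 1.2......3...
After op 3 (move_right): buffer="ulueqmdbiuliz" (len 13), cursors c1@2 c2@4 c3@11, authorship 1.2......3...
After op 4 (add_cursor(7)): buffer="ulueqmdbiuliz" (len 13), cursors c1@2 c2@4 c4@7 c3@11, authorship 1.2......3...
After op 5 (insert('f')): buffer="ulfuefqmdfbiulfiz" (len 17), cursors c1@3 c2@6 c4@10 c3@15, authorship 1.12.2...4..3.3..
After op 6 (insert('i')): buffer="ulfiuefiqmdfibiulfiiz" (len 21), cursors c1@4 c2@8 c4@13 c3@19, authorship 1.112.22...44..3.33..
After op 7 (move_left): buffer="ulfiuefiqmdfibiulfiiz" (len 21), cursors c1@3 c2@7 c4@12 c3@18, authorship 1.112.22...44..3.33..
After op 8 (delete): buffer="uliueiqmdibiuliiz" (len 17), cursors c1@2 c2@5 c4@9 c3@14, authorship 1.12.2...4..3.3..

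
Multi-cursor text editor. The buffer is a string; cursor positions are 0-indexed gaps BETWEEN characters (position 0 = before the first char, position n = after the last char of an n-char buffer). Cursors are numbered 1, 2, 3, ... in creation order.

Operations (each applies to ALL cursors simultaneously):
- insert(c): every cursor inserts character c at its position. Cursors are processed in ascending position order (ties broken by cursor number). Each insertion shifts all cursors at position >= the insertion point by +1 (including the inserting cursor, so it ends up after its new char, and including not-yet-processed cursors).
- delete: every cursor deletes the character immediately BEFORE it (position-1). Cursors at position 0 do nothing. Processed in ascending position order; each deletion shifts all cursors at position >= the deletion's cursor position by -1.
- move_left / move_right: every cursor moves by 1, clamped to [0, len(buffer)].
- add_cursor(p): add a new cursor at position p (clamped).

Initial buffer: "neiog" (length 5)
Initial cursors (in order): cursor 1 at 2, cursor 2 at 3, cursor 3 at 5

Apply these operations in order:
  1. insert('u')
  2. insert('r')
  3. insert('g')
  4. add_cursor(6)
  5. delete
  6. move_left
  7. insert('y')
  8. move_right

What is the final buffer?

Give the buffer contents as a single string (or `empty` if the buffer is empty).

After op 1 (insert('u')): buffer="neuiuogu" (len 8), cursors c1@3 c2@5 c3@8, authorship ..1.2..3
After op 2 (insert('r')): buffer="neuriurogur" (len 11), cursors c1@4 c2@7 c3@11, authorship ..11.22..33
After op 3 (insert('g')): buffer="neurgiurgogurg" (len 14), cursors c1@5 c2@9 c3@14, authorship ..111.222..333
After op 4 (add_cursor(6)): buffer="neurgiurgogurg" (len 14), cursors c1@5 c4@6 c2@9 c3@14, authorship ..111.222..333
After op 5 (delete): buffer="neururogur" (len 10), cursors c1@4 c4@4 c2@6 c3@10, authorship ..1122..33
After op 6 (move_left): buffer="neururogur" (len 10), cursors c1@3 c4@3 c2@5 c3@9, authorship ..1122..33
After op 7 (insert('y')): buffer="neuyyruyroguyr" (len 14), cursors c1@5 c4@5 c2@8 c3@13, authorship ..1141222..333
After op 8 (move_right): buffer="neuyyruyroguyr" (len 14), cursors c1@6 c4@6 c2@9 c3@14, authorship ..1141222..333

Answer: neuyyruyroguyr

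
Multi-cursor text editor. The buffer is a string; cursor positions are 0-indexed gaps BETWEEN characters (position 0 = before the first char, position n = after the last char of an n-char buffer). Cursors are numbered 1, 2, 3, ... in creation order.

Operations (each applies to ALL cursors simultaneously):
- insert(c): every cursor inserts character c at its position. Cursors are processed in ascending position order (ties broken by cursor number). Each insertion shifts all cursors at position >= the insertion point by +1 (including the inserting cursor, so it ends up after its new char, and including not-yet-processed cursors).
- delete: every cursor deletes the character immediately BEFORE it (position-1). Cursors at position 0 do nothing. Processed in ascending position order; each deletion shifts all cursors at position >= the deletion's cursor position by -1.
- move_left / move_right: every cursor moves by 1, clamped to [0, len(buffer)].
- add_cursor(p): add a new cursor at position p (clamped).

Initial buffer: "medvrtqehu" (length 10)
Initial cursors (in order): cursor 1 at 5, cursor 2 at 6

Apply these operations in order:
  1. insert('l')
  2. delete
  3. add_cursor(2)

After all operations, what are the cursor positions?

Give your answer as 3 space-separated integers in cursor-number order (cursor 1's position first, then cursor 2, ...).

After op 1 (insert('l')): buffer="medvrltlqehu" (len 12), cursors c1@6 c2@8, authorship .....1.2....
After op 2 (delete): buffer="medvrtqehu" (len 10), cursors c1@5 c2@6, authorship ..........
After op 3 (add_cursor(2)): buffer="medvrtqehu" (len 10), cursors c3@2 c1@5 c2@6, authorship ..........

Answer: 5 6 2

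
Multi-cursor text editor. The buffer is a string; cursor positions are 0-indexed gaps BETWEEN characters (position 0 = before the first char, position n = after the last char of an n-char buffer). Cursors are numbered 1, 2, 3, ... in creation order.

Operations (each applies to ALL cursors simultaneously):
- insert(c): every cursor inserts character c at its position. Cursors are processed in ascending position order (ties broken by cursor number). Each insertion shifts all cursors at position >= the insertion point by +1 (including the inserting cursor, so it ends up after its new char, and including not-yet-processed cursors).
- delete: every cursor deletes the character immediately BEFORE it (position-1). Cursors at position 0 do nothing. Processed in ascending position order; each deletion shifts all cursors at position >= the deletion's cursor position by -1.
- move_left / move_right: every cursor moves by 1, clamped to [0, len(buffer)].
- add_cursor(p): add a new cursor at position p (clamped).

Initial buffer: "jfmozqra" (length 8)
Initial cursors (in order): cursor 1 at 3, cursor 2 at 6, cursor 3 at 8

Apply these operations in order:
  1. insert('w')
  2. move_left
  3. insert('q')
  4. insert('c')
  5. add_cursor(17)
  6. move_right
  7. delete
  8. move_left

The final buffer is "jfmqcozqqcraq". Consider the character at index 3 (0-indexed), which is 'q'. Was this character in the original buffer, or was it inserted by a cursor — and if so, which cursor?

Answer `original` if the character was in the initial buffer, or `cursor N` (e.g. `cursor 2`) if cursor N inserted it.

After op 1 (insert('w')): buffer="jfmwozqwraw" (len 11), cursors c1@4 c2@8 c3@11, authorship ...1...2..3
After op 2 (move_left): buffer="jfmwozqwraw" (len 11), cursors c1@3 c2@7 c3@10, authorship ...1...2..3
After op 3 (insert('q')): buffer="jfmqwozqqwraqw" (len 14), cursors c1@4 c2@9 c3@13, authorship ...11...22..33
After op 4 (insert('c')): buffer="jfmqcwozqqcwraqcw" (len 17), cursors c1@5 c2@11 c3@16, authorship ...111...222..333
After op 5 (add_cursor(17)): buffer="jfmqcwozqqcwraqcw" (len 17), cursors c1@5 c2@11 c3@16 c4@17, authorship ...111...222..333
After op 6 (move_right): buffer="jfmqcwozqqcwraqcw" (len 17), cursors c1@6 c2@12 c3@17 c4@17, authorship ...111...222..333
After op 7 (delete): buffer="jfmqcozqqcraq" (len 13), cursors c1@5 c2@10 c3@13 c4@13, authorship ...11...22..3
After op 8 (move_left): buffer="jfmqcozqqcraq" (len 13), cursors c1@4 c2@9 c3@12 c4@12, authorship ...11...22..3
Authorship (.=original, N=cursor N): . . . 1 1 . . . 2 2 . . 3
Index 3: author = 1

Answer: cursor 1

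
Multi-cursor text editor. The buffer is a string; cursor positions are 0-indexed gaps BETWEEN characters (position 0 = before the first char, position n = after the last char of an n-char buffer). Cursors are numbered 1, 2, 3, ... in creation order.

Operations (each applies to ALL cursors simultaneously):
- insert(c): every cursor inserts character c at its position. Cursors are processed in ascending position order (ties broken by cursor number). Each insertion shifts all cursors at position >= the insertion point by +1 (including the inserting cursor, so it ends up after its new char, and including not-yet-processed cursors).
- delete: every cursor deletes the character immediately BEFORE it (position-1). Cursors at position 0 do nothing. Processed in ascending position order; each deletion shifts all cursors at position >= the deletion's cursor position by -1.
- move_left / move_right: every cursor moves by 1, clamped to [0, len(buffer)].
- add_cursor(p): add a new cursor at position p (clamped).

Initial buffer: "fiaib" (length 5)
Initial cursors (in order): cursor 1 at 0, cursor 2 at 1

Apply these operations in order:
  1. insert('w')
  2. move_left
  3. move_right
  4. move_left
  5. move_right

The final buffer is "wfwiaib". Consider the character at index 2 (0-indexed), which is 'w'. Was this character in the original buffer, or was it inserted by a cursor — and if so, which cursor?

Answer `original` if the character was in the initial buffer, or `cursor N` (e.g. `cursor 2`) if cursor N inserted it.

Answer: cursor 2

Derivation:
After op 1 (insert('w')): buffer="wfwiaib" (len 7), cursors c1@1 c2@3, authorship 1.2....
After op 2 (move_left): buffer="wfwiaib" (len 7), cursors c1@0 c2@2, authorship 1.2....
After op 3 (move_right): buffer="wfwiaib" (len 7), cursors c1@1 c2@3, authorship 1.2....
After op 4 (move_left): buffer="wfwiaib" (len 7), cursors c1@0 c2@2, authorship 1.2....
After op 5 (move_right): buffer="wfwiaib" (len 7), cursors c1@1 c2@3, authorship 1.2....
Authorship (.=original, N=cursor N): 1 . 2 . . . .
Index 2: author = 2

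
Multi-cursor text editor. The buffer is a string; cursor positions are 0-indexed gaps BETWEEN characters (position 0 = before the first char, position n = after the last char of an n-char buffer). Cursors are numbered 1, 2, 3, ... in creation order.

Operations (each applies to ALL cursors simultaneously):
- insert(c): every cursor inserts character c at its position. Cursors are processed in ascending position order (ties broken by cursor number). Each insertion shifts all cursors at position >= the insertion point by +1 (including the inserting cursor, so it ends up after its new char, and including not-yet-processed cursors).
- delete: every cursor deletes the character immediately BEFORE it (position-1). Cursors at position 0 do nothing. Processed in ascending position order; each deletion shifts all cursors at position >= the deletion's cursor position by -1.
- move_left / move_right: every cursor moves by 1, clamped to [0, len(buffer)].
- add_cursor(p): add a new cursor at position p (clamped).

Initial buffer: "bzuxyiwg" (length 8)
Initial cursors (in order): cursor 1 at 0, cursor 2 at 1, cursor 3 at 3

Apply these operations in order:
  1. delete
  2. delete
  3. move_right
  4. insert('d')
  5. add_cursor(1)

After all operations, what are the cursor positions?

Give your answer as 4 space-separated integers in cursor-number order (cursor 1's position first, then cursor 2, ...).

Answer: 4 4 4 1

Derivation:
After op 1 (delete): buffer="zxyiwg" (len 6), cursors c1@0 c2@0 c3@1, authorship ......
After op 2 (delete): buffer="xyiwg" (len 5), cursors c1@0 c2@0 c3@0, authorship .....
After op 3 (move_right): buffer="xyiwg" (len 5), cursors c1@1 c2@1 c3@1, authorship .....
After op 4 (insert('d')): buffer="xdddyiwg" (len 8), cursors c1@4 c2@4 c3@4, authorship .123....
After op 5 (add_cursor(1)): buffer="xdddyiwg" (len 8), cursors c4@1 c1@4 c2@4 c3@4, authorship .123....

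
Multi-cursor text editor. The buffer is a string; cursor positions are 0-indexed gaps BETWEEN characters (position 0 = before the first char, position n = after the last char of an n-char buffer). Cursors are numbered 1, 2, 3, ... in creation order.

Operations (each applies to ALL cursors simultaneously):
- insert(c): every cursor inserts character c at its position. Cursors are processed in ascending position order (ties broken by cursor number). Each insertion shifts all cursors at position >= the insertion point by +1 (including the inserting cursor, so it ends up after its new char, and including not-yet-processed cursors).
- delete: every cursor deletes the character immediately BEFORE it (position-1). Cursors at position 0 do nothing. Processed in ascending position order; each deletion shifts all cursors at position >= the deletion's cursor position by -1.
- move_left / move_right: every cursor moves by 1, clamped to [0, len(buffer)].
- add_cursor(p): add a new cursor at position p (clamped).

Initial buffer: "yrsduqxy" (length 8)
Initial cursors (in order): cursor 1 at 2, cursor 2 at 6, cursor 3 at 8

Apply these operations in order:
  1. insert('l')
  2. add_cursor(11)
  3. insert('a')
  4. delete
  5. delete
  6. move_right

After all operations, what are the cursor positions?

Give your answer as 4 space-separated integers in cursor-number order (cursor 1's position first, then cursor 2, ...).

After op 1 (insert('l')): buffer="yrlsduqlxyl" (len 11), cursors c1@3 c2@8 c3@11, authorship ..1....2..3
After op 2 (add_cursor(11)): buffer="yrlsduqlxyl" (len 11), cursors c1@3 c2@8 c3@11 c4@11, authorship ..1....2..3
After op 3 (insert('a')): buffer="yrlasduqlaxylaa" (len 15), cursors c1@4 c2@10 c3@15 c4@15, authorship ..11....22..334
After op 4 (delete): buffer="yrlsduqlxyl" (len 11), cursors c1@3 c2@8 c3@11 c4@11, authorship ..1....2..3
After op 5 (delete): buffer="yrsduqx" (len 7), cursors c1@2 c2@6 c3@7 c4@7, authorship .......
After op 6 (move_right): buffer="yrsduqx" (len 7), cursors c1@3 c2@7 c3@7 c4@7, authorship .......

Answer: 3 7 7 7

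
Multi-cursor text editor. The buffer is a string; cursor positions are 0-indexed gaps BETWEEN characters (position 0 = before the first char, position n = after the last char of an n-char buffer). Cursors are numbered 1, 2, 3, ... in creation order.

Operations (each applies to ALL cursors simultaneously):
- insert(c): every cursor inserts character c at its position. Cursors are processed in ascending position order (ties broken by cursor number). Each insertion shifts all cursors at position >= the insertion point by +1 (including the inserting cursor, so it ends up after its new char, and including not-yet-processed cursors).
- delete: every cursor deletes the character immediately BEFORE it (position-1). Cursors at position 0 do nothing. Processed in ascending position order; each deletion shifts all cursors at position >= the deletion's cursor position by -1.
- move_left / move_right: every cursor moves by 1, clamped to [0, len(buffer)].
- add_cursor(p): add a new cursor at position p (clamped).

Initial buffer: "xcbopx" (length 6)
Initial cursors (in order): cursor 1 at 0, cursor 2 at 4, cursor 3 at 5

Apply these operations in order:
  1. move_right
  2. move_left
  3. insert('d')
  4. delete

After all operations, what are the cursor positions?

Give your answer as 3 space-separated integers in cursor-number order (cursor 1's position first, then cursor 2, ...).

Answer: 0 4 5

Derivation:
After op 1 (move_right): buffer="xcbopx" (len 6), cursors c1@1 c2@5 c3@6, authorship ......
After op 2 (move_left): buffer="xcbopx" (len 6), cursors c1@0 c2@4 c3@5, authorship ......
After op 3 (insert('d')): buffer="dxcbodpdx" (len 9), cursors c1@1 c2@6 c3@8, authorship 1....2.3.
After op 4 (delete): buffer="xcbopx" (len 6), cursors c1@0 c2@4 c3@5, authorship ......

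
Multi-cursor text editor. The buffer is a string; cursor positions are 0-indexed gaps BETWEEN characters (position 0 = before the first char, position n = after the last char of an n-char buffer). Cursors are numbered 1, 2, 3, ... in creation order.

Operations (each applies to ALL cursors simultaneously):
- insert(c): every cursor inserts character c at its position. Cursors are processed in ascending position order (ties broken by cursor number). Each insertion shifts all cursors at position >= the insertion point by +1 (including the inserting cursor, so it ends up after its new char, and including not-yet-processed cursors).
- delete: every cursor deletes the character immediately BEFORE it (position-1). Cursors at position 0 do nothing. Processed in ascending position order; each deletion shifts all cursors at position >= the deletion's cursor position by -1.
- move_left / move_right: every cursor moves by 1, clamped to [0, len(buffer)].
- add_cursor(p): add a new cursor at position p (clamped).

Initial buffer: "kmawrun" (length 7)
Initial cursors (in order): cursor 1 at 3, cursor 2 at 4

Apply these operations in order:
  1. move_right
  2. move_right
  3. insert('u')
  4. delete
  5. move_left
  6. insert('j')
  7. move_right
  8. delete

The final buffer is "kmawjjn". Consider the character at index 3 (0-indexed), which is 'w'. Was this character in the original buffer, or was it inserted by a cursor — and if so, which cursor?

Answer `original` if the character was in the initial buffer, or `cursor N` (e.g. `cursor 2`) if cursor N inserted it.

Answer: original

Derivation:
After op 1 (move_right): buffer="kmawrun" (len 7), cursors c1@4 c2@5, authorship .......
After op 2 (move_right): buffer="kmawrun" (len 7), cursors c1@5 c2@6, authorship .......
After op 3 (insert('u')): buffer="kmawruuun" (len 9), cursors c1@6 c2@8, authorship .....1.2.
After op 4 (delete): buffer="kmawrun" (len 7), cursors c1@5 c2@6, authorship .......
After op 5 (move_left): buffer="kmawrun" (len 7), cursors c1@4 c2@5, authorship .......
After op 6 (insert('j')): buffer="kmawjrjun" (len 9), cursors c1@5 c2@7, authorship ....1.2..
After op 7 (move_right): buffer="kmawjrjun" (len 9), cursors c1@6 c2@8, authorship ....1.2..
After op 8 (delete): buffer="kmawjjn" (len 7), cursors c1@5 c2@6, authorship ....12.
Authorship (.=original, N=cursor N): . . . . 1 2 .
Index 3: author = original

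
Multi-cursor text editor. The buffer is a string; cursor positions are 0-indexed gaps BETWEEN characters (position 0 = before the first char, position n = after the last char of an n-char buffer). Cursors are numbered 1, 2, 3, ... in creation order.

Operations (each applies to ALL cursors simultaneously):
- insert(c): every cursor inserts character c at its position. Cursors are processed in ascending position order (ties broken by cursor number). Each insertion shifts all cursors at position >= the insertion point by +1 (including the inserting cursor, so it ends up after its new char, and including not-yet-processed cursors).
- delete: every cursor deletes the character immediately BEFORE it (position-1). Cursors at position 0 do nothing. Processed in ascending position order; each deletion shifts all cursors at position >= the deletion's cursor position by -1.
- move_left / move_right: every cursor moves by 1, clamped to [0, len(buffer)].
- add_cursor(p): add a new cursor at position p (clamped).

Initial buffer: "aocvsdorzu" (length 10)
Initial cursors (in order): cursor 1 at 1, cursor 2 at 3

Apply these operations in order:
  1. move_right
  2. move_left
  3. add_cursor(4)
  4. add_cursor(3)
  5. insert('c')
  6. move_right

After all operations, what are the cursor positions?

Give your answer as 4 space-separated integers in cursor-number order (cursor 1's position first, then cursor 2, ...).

Answer: 3 7 9 7

Derivation:
After op 1 (move_right): buffer="aocvsdorzu" (len 10), cursors c1@2 c2@4, authorship ..........
After op 2 (move_left): buffer="aocvsdorzu" (len 10), cursors c1@1 c2@3, authorship ..........
After op 3 (add_cursor(4)): buffer="aocvsdorzu" (len 10), cursors c1@1 c2@3 c3@4, authorship ..........
After op 4 (add_cursor(3)): buffer="aocvsdorzu" (len 10), cursors c1@1 c2@3 c4@3 c3@4, authorship ..........
After op 5 (insert('c')): buffer="acocccvcsdorzu" (len 14), cursors c1@2 c2@6 c4@6 c3@8, authorship .1..24.3......
After op 6 (move_right): buffer="acocccvcsdorzu" (len 14), cursors c1@3 c2@7 c4@7 c3@9, authorship .1..24.3......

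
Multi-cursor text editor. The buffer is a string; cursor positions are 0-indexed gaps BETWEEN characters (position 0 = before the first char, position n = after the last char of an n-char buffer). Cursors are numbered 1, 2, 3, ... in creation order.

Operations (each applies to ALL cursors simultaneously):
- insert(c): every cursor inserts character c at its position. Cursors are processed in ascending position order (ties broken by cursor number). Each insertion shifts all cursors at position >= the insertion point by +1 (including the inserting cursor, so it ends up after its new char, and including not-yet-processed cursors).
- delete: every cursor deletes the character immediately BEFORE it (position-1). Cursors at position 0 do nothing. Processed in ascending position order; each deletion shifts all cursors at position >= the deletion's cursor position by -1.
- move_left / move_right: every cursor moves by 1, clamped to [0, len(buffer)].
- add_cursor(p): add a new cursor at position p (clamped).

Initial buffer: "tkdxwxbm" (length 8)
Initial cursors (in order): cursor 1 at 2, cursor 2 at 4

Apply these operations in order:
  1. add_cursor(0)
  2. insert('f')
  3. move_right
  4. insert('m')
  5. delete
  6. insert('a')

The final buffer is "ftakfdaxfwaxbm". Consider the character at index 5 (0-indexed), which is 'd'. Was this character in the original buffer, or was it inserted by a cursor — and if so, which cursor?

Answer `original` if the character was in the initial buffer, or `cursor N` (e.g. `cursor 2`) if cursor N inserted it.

After op 1 (add_cursor(0)): buffer="tkdxwxbm" (len 8), cursors c3@0 c1@2 c2@4, authorship ........
After op 2 (insert('f')): buffer="ftkfdxfwxbm" (len 11), cursors c3@1 c1@4 c2@7, authorship 3..1..2....
After op 3 (move_right): buffer="ftkfdxfwxbm" (len 11), cursors c3@2 c1@5 c2@8, authorship 3..1..2....
After op 4 (insert('m')): buffer="ftmkfdmxfwmxbm" (len 14), cursors c3@3 c1@7 c2@11, authorship 3.3.1.1.2.2...
After op 5 (delete): buffer="ftkfdxfwxbm" (len 11), cursors c3@2 c1@5 c2@8, authorship 3..1..2....
After op 6 (insert('a')): buffer="ftakfdaxfwaxbm" (len 14), cursors c3@3 c1@7 c2@11, authorship 3.3.1.1.2.2...
Authorship (.=original, N=cursor N): 3 . 3 . 1 . 1 . 2 . 2 . . .
Index 5: author = original

Answer: original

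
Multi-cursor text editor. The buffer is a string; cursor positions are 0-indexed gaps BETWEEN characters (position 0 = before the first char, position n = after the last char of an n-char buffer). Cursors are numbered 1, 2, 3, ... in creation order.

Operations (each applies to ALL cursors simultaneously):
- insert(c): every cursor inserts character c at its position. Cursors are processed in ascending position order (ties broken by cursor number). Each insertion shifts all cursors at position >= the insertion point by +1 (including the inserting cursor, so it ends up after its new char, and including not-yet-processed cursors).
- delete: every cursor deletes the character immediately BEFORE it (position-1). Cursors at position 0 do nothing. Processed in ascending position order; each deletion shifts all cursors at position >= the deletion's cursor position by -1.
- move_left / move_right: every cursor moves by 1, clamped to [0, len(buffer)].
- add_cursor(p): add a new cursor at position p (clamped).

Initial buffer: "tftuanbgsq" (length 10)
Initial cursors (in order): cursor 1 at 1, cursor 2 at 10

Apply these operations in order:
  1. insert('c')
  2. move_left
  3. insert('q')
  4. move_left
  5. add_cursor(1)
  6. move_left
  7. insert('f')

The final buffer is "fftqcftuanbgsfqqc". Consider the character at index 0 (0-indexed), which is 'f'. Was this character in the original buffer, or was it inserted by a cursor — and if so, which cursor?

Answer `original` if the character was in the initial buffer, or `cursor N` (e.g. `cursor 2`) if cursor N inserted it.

After op 1 (insert('c')): buffer="tcftuanbgsqc" (len 12), cursors c1@2 c2@12, authorship .1.........2
After op 2 (move_left): buffer="tcftuanbgsqc" (len 12), cursors c1@1 c2@11, authorship .1.........2
After op 3 (insert('q')): buffer="tqcftuanbgsqqc" (len 14), cursors c1@2 c2@13, authorship .11.........22
After op 4 (move_left): buffer="tqcftuanbgsqqc" (len 14), cursors c1@1 c2@12, authorship .11.........22
After op 5 (add_cursor(1)): buffer="tqcftuanbgsqqc" (len 14), cursors c1@1 c3@1 c2@12, authorship .11.........22
After op 6 (move_left): buffer="tqcftuanbgsqqc" (len 14), cursors c1@0 c3@0 c2@11, authorship .11.........22
After op 7 (insert('f')): buffer="fftqcftuanbgsfqqc" (len 17), cursors c1@2 c3@2 c2@14, authorship 13.11........2.22
Authorship (.=original, N=cursor N): 1 3 . 1 1 . . . . . . . . 2 . 2 2
Index 0: author = 1

Answer: cursor 1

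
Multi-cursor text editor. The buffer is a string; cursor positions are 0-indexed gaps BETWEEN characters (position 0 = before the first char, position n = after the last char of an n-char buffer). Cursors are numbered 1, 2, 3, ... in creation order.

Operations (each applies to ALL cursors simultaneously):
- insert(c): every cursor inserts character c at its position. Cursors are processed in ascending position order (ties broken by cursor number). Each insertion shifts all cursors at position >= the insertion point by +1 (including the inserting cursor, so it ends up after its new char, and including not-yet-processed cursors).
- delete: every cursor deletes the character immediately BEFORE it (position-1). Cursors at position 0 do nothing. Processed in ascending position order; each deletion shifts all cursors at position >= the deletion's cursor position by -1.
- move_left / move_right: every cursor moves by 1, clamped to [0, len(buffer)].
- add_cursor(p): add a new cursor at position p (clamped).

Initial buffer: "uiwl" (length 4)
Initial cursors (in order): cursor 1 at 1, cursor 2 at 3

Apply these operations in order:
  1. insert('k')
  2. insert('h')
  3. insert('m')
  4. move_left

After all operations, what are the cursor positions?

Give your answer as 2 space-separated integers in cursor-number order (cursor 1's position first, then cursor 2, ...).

Answer: 3 8

Derivation:
After op 1 (insert('k')): buffer="ukiwkl" (len 6), cursors c1@2 c2@5, authorship .1..2.
After op 2 (insert('h')): buffer="ukhiwkhl" (len 8), cursors c1@3 c2@7, authorship .11..22.
After op 3 (insert('m')): buffer="ukhmiwkhml" (len 10), cursors c1@4 c2@9, authorship .111..222.
After op 4 (move_left): buffer="ukhmiwkhml" (len 10), cursors c1@3 c2@8, authorship .111..222.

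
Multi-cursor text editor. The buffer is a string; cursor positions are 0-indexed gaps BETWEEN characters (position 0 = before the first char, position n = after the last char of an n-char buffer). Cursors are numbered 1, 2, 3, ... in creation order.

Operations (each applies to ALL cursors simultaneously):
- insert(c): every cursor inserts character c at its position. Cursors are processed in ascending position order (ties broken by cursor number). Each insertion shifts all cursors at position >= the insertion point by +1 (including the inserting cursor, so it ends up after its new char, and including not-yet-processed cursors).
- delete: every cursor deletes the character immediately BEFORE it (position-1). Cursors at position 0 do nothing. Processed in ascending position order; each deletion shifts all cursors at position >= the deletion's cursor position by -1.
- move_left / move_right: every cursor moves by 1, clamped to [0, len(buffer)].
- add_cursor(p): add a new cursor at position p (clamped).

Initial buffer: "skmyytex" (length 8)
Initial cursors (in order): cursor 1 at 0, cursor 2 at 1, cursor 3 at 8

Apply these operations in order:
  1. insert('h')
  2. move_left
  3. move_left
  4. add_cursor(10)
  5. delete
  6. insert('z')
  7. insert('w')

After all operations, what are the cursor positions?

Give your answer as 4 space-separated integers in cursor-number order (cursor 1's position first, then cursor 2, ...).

Answer: 4 4 15 15

Derivation:
After op 1 (insert('h')): buffer="hshkmyytexh" (len 11), cursors c1@1 c2@3 c3@11, authorship 1.2.......3
After op 2 (move_left): buffer="hshkmyytexh" (len 11), cursors c1@0 c2@2 c3@10, authorship 1.2.......3
After op 3 (move_left): buffer="hshkmyytexh" (len 11), cursors c1@0 c2@1 c3@9, authorship 1.2.......3
After op 4 (add_cursor(10)): buffer="hshkmyytexh" (len 11), cursors c1@0 c2@1 c3@9 c4@10, authorship 1.2.......3
After op 5 (delete): buffer="shkmyyth" (len 8), cursors c1@0 c2@0 c3@7 c4@7, authorship .2.....3
After op 6 (insert('z')): buffer="zzshkmyytzzh" (len 12), cursors c1@2 c2@2 c3@11 c4@11, authorship 12.2.....343
After op 7 (insert('w')): buffer="zzwwshkmyytzzwwh" (len 16), cursors c1@4 c2@4 c3@15 c4@15, authorship 1212.2.....34343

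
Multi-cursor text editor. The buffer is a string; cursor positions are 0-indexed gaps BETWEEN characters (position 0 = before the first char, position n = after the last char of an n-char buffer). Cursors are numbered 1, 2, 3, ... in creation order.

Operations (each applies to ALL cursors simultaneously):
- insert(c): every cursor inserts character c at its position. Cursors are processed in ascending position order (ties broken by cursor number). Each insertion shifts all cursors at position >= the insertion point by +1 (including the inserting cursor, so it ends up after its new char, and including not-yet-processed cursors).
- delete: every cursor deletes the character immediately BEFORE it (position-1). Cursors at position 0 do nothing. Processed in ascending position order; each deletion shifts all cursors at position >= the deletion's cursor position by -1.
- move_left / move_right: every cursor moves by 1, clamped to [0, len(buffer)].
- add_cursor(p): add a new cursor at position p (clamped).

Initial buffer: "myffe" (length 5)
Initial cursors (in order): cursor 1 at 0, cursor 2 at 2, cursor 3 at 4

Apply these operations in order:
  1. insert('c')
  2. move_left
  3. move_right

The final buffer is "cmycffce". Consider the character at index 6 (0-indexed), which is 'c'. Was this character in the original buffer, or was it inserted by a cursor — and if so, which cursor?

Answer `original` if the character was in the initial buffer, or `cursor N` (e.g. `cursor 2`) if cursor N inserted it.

After op 1 (insert('c')): buffer="cmycffce" (len 8), cursors c1@1 c2@4 c3@7, authorship 1..2..3.
After op 2 (move_left): buffer="cmycffce" (len 8), cursors c1@0 c2@3 c3@6, authorship 1..2..3.
After op 3 (move_right): buffer="cmycffce" (len 8), cursors c1@1 c2@4 c3@7, authorship 1..2..3.
Authorship (.=original, N=cursor N): 1 . . 2 . . 3 .
Index 6: author = 3

Answer: cursor 3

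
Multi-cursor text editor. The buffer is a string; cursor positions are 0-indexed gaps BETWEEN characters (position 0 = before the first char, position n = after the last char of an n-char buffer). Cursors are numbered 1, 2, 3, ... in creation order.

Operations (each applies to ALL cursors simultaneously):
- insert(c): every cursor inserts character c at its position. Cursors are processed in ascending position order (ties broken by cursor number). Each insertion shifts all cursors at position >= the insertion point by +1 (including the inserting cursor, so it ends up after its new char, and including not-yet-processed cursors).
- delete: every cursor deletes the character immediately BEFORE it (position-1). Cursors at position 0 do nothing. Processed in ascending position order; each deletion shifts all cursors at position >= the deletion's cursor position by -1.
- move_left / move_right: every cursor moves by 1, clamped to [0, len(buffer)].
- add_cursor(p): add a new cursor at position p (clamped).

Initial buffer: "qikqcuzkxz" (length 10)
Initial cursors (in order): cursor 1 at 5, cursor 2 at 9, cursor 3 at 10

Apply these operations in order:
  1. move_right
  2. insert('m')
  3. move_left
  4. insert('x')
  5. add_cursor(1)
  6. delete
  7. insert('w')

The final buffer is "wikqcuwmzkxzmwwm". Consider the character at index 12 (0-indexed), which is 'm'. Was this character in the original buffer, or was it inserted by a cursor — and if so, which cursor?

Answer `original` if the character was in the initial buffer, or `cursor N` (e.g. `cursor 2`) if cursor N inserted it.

Answer: cursor 2

Derivation:
After op 1 (move_right): buffer="qikqcuzkxz" (len 10), cursors c1@6 c2@10 c3@10, authorship ..........
After op 2 (insert('m')): buffer="qikqcumzkxzmm" (len 13), cursors c1@7 c2@13 c3@13, authorship ......1....23
After op 3 (move_left): buffer="qikqcumzkxzmm" (len 13), cursors c1@6 c2@12 c3@12, authorship ......1....23
After op 4 (insert('x')): buffer="qikqcuxmzkxzmxxm" (len 16), cursors c1@7 c2@15 c3@15, authorship ......11....2233
After op 5 (add_cursor(1)): buffer="qikqcuxmzkxzmxxm" (len 16), cursors c4@1 c1@7 c2@15 c3@15, authorship ......11....2233
After op 6 (delete): buffer="ikqcumzkxzmm" (len 12), cursors c4@0 c1@5 c2@11 c3@11, authorship .....1....23
After op 7 (insert('w')): buffer="wikqcuwmzkxzmwwm" (len 16), cursors c4@1 c1@7 c2@15 c3@15, authorship 4.....11....2233
Authorship (.=original, N=cursor N): 4 . . . . . 1 1 . . . . 2 2 3 3
Index 12: author = 2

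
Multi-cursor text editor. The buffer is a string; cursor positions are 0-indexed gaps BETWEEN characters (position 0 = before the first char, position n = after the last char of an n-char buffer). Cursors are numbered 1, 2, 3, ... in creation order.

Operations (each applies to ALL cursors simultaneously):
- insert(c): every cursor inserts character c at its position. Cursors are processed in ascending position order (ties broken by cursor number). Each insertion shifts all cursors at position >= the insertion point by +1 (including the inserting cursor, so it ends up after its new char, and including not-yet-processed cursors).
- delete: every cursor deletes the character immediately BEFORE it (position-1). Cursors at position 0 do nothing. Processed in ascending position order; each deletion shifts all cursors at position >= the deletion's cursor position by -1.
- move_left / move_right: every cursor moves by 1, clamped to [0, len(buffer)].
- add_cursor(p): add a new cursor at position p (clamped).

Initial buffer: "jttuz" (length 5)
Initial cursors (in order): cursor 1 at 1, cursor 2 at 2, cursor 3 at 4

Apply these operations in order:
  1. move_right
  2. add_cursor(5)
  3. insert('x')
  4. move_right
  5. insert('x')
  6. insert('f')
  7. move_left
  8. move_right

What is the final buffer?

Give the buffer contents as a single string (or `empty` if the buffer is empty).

After op 1 (move_right): buffer="jttuz" (len 5), cursors c1@2 c2@3 c3@5, authorship .....
After op 2 (add_cursor(5)): buffer="jttuz" (len 5), cursors c1@2 c2@3 c3@5 c4@5, authorship .....
After op 3 (insert('x')): buffer="jtxtxuzxx" (len 9), cursors c1@3 c2@5 c3@9 c4@9, authorship ..1.2..34
After op 4 (move_right): buffer="jtxtxuzxx" (len 9), cursors c1@4 c2@6 c3@9 c4@9, authorship ..1.2..34
After op 5 (insert('x')): buffer="jtxtxxuxzxxxx" (len 13), cursors c1@5 c2@8 c3@13 c4@13, authorship ..1.12.2.3434
After op 6 (insert('f')): buffer="jtxtxfxuxfzxxxxff" (len 17), cursors c1@6 c2@10 c3@17 c4@17, authorship ..1.112.22.343434
After op 7 (move_left): buffer="jtxtxfxuxfzxxxxff" (len 17), cursors c1@5 c2@9 c3@16 c4@16, authorship ..1.112.22.343434
After op 8 (move_right): buffer="jtxtxfxuxfzxxxxff" (len 17), cursors c1@6 c2@10 c3@17 c4@17, authorship ..1.112.22.343434

Answer: jtxtxfxuxfzxxxxff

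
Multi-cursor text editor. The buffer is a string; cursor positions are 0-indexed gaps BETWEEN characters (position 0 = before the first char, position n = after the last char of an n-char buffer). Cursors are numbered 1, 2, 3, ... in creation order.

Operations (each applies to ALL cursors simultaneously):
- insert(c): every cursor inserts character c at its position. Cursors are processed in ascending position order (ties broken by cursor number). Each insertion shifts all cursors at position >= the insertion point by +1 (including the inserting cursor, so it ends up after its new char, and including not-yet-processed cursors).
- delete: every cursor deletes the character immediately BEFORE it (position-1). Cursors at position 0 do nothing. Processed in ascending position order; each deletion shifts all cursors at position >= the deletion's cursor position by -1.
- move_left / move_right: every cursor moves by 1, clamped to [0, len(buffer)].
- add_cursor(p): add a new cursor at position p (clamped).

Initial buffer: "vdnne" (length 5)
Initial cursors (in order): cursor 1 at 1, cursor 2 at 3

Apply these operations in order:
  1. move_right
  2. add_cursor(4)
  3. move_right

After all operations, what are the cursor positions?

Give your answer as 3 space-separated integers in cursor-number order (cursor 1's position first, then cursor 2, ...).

Answer: 3 5 5

Derivation:
After op 1 (move_right): buffer="vdnne" (len 5), cursors c1@2 c2@4, authorship .....
After op 2 (add_cursor(4)): buffer="vdnne" (len 5), cursors c1@2 c2@4 c3@4, authorship .....
After op 3 (move_right): buffer="vdnne" (len 5), cursors c1@3 c2@5 c3@5, authorship .....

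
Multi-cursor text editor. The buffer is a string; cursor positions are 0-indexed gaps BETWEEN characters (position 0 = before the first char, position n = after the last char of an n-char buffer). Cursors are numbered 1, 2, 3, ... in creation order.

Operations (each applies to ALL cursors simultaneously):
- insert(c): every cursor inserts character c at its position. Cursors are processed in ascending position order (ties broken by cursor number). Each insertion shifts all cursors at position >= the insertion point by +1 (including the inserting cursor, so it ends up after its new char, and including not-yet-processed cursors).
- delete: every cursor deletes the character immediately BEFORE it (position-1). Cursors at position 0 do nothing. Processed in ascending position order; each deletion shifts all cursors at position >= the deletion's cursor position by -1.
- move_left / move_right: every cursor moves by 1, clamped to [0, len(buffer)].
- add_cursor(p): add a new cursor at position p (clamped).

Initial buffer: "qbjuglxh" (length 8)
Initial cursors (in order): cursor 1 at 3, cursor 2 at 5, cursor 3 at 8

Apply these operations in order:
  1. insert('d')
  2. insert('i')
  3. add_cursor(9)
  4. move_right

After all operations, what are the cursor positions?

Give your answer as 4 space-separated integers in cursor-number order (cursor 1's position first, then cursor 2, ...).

After op 1 (insert('d')): buffer="qbjdugdlxhd" (len 11), cursors c1@4 c2@7 c3@11, authorship ...1..2...3
After op 2 (insert('i')): buffer="qbjdiugdilxhdi" (len 14), cursors c1@5 c2@9 c3@14, authorship ...11..22...33
After op 3 (add_cursor(9)): buffer="qbjdiugdilxhdi" (len 14), cursors c1@5 c2@9 c4@9 c3@14, authorship ...11..22...33
After op 4 (move_right): buffer="qbjdiugdilxhdi" (len 14), cursors c1@6 c2@10 c4@10 c3@14, authorship ...11..22...33

Answer: 6 10 14 10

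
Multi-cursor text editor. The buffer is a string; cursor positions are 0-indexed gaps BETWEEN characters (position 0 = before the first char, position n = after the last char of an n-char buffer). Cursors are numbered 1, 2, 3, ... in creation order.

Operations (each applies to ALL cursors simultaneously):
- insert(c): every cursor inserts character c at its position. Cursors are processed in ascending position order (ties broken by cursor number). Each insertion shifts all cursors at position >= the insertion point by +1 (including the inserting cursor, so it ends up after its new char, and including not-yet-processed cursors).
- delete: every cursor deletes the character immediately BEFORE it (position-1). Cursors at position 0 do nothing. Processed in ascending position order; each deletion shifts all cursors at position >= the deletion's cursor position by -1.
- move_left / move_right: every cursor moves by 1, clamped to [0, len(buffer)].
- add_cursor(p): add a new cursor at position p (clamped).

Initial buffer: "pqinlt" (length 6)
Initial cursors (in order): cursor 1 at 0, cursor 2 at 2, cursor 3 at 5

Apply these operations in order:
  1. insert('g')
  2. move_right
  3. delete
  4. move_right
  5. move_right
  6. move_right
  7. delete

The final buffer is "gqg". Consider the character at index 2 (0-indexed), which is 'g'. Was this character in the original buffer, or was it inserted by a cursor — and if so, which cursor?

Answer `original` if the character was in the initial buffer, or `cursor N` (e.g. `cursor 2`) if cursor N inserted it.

After op 1 (insert('g')): buffer="gpqginlgt" (len 9), cursors c1@1 c2@4 c3@8, authorship 1..2...3.
After op 2 (move_right): buffer="gpqginlgt" (len 9), cursors c1@2 c2@5 c3@9, authorship 1..2...3.
After op 3 (delete): buffer="gqgnlg" (len 6), cursors c1@1 c2@3 c3@6, authorship 1.2..3
After op 4 (move_right): buffer="gqgnlg" (len 6), cursors c1@2 c2@4 c3@6, authorship 1.2..3
After op 5 (move_right): buffer="gqgnlg" (len 6), cursors c1@3 c2@5 c3@6, authorship 1.2..3
After op 6 (move_right): buffer="gqgnlg" (len 6), cursors c1@4 c2@6 c3@6, authorship 1.2..3
After op 7 (delete): buffer="gqg" (len 3), cursors c1@3 c2@3 c3@3, authorship 1.2
Authorship (.=original, N=cursor N): 1 . 2
Index 2: author = 2

Answer: cursor 2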